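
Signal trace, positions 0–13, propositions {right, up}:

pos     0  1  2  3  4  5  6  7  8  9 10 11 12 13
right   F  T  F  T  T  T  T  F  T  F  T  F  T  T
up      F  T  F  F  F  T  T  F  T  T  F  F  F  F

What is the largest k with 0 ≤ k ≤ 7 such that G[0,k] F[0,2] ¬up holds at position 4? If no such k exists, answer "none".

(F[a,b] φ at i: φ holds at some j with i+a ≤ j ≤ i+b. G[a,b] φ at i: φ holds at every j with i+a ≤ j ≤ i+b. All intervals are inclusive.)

7

F[0,2] ¬up must hold from j=4 onward; find where it first fails.
  j=4: holds
  j=5: holds
  j=6: holds
  j=7: holds
  j=8: holds
  j=9: holds
  j=10: holds
  j=11: holds
Holds through j=11; largest k = 7.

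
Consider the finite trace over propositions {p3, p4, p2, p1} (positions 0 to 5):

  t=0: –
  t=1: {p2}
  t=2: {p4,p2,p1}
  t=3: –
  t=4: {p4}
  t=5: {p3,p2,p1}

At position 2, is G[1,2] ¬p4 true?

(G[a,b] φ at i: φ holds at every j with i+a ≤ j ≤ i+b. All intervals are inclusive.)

False

Check ¬p4 at every j in [3,4]:
  j=3: true
  j=4: false
Fails at j=4 → formula fails.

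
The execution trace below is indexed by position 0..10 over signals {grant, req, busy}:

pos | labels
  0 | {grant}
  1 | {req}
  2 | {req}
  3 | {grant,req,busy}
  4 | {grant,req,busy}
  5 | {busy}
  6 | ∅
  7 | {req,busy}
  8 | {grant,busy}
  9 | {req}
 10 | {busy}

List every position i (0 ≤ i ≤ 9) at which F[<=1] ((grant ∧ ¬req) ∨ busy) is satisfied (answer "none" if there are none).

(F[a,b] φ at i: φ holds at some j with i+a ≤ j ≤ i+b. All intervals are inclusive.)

Evaluate at each i in [0,9]:
  i=0: ✓ (witness j=0)
  i=1: ✗ (none in [1,2])
  i=2: ✓ (witness j=3)
  i=3: ✓ (witness j=3)
  i=4: ✓ (witness j=4)
  i=5: ✓ (witness j=5)
  i=6: ✓ (witness j=7)
  i=7: ✓ (witness j=7)
  i=8: ✓ (witness j=8)
  i=9: ✓ (witness j=10)

0, 2, 3, 4, 5, 6, 7, 8, 9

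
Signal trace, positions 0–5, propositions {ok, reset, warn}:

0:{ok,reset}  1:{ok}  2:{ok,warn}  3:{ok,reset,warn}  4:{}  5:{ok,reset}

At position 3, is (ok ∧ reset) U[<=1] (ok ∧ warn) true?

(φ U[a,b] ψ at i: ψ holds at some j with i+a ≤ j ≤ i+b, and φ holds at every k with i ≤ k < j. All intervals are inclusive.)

Need some j in [3,4] with (ok ∧ warn), and (ok ∧ reset) at every k in [3,j-1].
  j=3: (ok ∧ warn) holds; no prefix to check → satisfied.

Yes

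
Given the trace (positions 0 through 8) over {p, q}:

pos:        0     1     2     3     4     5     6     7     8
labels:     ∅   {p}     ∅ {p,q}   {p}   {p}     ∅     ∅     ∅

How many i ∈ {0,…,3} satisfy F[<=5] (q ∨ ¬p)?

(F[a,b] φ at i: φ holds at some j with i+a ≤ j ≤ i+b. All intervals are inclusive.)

4

Evaluate at each i in [0,3]:
  i=0: ✓ (witness j=0)
  i=1: ✓ (witness j=2)
  i=2: ✓ (witness j=2)
  i=3: ✓ (witness j=3)
Positions where it holds: {0, 1, 2, 3} → 4.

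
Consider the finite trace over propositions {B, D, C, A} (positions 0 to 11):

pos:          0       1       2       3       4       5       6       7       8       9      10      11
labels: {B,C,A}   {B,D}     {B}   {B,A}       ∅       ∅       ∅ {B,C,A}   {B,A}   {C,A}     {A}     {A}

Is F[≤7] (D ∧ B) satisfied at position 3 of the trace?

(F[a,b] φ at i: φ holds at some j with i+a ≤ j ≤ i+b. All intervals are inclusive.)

Does not hold

Check (D ∧ B) at each j in [3,10]:
  j=3: false
  j=4: false
  j=5: false
  j=6: false
  j=7: false
  j=8: false
  j=9: false
  j=10: false
No position in the window satisfies it → formula fails.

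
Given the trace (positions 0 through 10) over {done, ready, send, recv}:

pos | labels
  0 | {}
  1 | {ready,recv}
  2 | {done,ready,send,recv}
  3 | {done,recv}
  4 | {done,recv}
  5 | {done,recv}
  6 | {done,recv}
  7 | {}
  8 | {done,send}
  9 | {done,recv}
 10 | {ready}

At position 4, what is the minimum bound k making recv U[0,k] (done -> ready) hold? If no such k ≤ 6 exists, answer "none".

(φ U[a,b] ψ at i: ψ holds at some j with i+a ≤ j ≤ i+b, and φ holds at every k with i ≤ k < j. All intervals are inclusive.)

3

Need earliest j ≥ 4 with (done -> ready), and recv at every k in [4,j-1].
  j=4: rhs fails.
  j=5: rhs fails.
  j=6: rhs fails.
  j=7: rhs holds; lhs holds on [4,6]. k = 3.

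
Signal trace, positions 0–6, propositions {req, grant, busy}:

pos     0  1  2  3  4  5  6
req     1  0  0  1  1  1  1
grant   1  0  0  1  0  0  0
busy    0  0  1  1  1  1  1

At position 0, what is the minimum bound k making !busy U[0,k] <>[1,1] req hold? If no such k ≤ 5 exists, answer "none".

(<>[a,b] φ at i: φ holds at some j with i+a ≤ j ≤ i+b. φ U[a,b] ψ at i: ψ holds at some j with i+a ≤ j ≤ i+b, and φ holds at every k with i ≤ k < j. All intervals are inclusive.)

2

Need earliest j ≥ 0 with <>[1,1] req, and !busy at every k in [0,j-1].
  j=0: rhs fails.
  j=1: rhs fails.
  j=2: rhs holds; lhs holds on [0,1]. k = 2.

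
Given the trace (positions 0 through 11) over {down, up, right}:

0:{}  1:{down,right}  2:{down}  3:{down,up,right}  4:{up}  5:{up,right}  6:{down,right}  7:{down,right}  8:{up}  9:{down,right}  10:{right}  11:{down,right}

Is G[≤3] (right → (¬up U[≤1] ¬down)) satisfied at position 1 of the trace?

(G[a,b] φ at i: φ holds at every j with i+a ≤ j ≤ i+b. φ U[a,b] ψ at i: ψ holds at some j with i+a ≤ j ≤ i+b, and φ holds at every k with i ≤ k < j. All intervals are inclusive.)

Does not hold

Check (right → (¬up U[≤1] ¬down)) at every j in [1,4]:
  j=1: antecedent true; consequent fails → ✗
  j=2: antecedent false → ✓
  j=3: antecedent true; consequent fails → ✗
  j=4: antecedent false → ✓
Fails at j=1 → formula fails.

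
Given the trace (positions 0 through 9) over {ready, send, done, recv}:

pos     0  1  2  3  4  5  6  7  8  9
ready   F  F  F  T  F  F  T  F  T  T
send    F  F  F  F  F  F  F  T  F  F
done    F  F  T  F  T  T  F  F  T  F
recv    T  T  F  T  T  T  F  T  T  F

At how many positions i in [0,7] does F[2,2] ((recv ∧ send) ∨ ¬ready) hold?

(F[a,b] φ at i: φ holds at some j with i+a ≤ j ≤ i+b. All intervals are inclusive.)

Evaluate at each i in [0,7]:
  i=0: ✓ (witness j=2)
  i=1: ✗ (none in [3,3])
  i=2: ✓ (witness j=4)
  i=3: ✓ (witness j=5)
  i=4: ✗ (none in [6,6])
  i=5: ✓ (witness j=7)
  i=6: ✗ (none in [8,8])
  i=7: ✗ (none in [9,9])
Positions where it holds: {0, 2, 3, 5} → 4.

4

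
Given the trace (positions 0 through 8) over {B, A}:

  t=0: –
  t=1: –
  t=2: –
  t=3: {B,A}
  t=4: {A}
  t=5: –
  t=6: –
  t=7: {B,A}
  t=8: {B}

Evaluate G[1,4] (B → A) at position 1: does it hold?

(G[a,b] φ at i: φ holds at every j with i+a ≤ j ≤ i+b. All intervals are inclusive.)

Check (B → A) at every j in [2,5]:
  j=2: antecedent false → ✓
  j=3: antecedent true; consequent true → ✓
  j=4: antecedent false → ✓
  j=5: antecedent false → ✓
All positions satisfy it → formula holds.

Yes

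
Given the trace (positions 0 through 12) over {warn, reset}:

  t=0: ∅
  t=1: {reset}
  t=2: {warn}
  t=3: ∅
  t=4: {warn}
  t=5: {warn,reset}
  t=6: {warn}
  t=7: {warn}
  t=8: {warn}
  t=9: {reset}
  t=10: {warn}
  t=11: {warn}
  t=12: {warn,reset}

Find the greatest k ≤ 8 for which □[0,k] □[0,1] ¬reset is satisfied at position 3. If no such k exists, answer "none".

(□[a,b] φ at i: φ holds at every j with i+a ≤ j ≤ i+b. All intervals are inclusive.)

0

□[0,1] ¬reset must hold from j=3 onward; find where it first fails.
  j=3: holds
  j=4: fails
Holds on [3,3], so largest k = 0.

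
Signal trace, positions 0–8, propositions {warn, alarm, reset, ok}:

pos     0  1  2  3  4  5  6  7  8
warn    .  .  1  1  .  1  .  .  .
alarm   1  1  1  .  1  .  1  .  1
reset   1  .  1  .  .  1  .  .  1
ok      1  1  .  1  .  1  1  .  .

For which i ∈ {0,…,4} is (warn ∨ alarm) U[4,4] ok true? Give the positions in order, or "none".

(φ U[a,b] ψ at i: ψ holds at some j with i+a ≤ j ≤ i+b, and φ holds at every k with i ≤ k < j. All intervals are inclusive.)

1, 2

Evaluate at each i in [0,4]:
  i=0: ✗ (no rhs in [4,4])
  i=1: ✓ (rhs at j=5; lhs holds on [1,4])
  i=2: ✓ (rhs at j=6; lhs holds on [2,5])
  i=3: ✗ (no rhs in [7,7])
  i=4: ✗ (no rhs in [8,8])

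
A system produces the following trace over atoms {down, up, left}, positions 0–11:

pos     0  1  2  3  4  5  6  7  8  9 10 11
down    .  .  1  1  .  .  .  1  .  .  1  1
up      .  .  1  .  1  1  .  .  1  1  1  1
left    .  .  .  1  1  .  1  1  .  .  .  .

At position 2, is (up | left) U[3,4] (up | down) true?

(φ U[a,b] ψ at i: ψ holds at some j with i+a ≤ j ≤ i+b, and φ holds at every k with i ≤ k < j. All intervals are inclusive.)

Holds

Need some j in [5,6] with (up | down), and (up | left) at every k in [2,j-1].
  j=5: (up | down) holds; (up | left) holds at every k in [2,4] → satisfied.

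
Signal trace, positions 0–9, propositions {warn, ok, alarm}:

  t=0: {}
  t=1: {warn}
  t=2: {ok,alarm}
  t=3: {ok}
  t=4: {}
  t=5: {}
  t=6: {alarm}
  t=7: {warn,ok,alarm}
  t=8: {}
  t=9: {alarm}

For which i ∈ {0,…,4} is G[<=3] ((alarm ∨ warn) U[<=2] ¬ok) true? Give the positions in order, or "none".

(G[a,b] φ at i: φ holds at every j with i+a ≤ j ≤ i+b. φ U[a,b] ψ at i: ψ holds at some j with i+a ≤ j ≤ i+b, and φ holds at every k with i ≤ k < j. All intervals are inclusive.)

4

Evaluate at each i in [0,4]:
  i=0: ✗ (fails at j=2)
  i=1: ✗ (fails at j=2)
  i=2: ✗ (fails at j=2)
  i=3: ✗ (fails at j=3)
  i=4: ✓ (all of [4,7])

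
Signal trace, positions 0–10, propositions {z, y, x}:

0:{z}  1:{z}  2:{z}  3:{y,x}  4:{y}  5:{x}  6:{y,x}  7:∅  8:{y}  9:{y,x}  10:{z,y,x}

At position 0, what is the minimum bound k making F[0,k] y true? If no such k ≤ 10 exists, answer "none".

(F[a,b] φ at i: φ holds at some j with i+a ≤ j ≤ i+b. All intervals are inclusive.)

3

Scan j = 0,1,… for y:
  j=0: fails
  j=1: fails
  j=2: fails
  j=3: holds
First hit at j=3, so smallest k = 3-0 = 3.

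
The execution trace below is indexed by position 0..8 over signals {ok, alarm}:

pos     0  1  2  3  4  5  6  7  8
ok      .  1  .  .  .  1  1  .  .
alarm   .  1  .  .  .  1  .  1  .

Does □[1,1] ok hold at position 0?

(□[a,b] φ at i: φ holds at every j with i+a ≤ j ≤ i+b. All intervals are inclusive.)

Check ok at every j in [1,1]:
  j=1: true
All positions satisfy it → formula holds.

True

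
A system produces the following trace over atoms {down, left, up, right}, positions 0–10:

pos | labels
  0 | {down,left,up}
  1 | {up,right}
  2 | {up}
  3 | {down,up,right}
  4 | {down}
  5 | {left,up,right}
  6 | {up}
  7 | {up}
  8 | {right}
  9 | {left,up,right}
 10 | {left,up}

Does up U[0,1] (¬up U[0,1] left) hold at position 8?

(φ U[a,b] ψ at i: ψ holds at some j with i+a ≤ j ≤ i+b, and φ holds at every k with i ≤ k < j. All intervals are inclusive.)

Need some j in [8,9] with (¬up U[0,1] left), and up at every k in [8,j-1].
  j=8: (¬up U[0,1] left) holds; no prefix to check → satisfied.

Holds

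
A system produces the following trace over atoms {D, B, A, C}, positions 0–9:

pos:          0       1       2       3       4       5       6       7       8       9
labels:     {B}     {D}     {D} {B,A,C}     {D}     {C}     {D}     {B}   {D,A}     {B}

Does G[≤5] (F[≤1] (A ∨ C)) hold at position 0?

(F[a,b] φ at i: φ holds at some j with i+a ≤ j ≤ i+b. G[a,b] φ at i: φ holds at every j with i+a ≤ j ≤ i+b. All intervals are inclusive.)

False

Check F[≤1] (A ∨ C) at every j in [0,5]:
  j=0: fails (none in [0,1])
  j=1: fails (none in [1,2])
  j=2: holds (witness at 3)
  j=3: holds (witness at 3)
  j=4: holds (witness at 5)
  j=5: holds (witness at 5)
Fails at j=0 → formula fails.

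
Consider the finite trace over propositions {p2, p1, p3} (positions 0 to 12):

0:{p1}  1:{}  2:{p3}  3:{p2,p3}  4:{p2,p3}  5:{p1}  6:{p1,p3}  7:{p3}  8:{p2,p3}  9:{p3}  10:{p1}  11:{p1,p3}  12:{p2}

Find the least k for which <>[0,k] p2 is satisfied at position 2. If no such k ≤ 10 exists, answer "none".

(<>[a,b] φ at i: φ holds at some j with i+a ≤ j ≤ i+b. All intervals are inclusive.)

1

Scan j = 2,3,… for p2:
  j=2: fails
  j=3: holds
First hit at j=3, so smallest k = 3-2 = 1.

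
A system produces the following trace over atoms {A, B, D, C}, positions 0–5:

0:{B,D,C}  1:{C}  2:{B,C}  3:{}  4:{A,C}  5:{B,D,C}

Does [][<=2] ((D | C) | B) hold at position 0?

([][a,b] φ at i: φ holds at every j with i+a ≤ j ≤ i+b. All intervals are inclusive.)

Check ((D | C) | B) at every j in [0,2]:
  j=0: true
  j=1: true
  j=2: true
All positions satisfy it → formula holds.

True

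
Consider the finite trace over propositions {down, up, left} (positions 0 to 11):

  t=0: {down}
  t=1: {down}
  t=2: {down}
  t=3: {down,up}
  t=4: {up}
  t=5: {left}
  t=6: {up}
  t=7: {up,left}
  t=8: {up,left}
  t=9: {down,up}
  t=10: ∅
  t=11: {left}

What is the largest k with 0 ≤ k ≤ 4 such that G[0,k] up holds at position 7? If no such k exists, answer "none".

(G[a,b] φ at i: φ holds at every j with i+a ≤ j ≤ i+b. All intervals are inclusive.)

up must hold from j=7 onward; find where it first fails.
  j=7: holds
  j=8: holds
  j=9: holds
  j=10: fails
Holds on [7,9], so largest k = 2.

2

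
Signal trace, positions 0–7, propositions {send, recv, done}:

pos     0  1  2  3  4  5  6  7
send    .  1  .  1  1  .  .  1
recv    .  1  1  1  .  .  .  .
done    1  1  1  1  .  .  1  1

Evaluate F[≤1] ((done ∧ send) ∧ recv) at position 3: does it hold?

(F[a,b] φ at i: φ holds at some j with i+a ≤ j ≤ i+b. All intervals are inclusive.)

Check ((done ∧ send) ∧ recv) at each j in [3,4]:
  j=3: true
  j=4: false
Found at j=3 → formula holds.

Holds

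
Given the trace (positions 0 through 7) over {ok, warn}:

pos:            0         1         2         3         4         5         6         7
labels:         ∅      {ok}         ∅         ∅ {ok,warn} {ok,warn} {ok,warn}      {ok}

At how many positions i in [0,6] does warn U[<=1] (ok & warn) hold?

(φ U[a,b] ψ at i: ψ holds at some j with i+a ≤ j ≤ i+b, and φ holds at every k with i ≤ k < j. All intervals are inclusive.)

3

Evaluate at each i in [0,6]:
  i=0: ✗ (no rhs in [0,1])
  i=1: ✗ (no rhs in [1,2])
  i=2: ✗ (no rhs in [2,3])
  i=3: ✗ (lhs fails at k=3 before rhs at j=4)
  i=4: ✓ (rhs at j=4)
  i=5: ✓ (rhs at j=5)
  i=6: ✓ (rhs at j=6)
Positions where it holds: {4, 5, 6} → 3.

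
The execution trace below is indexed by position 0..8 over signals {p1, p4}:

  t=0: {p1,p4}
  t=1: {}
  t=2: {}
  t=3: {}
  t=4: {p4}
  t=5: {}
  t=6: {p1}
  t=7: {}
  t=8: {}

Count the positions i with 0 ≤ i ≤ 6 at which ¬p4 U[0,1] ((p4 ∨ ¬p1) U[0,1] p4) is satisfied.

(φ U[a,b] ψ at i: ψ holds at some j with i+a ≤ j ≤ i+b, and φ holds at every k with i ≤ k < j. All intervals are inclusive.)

4

Evaluate at each i in [0,6]:
  i=0: ✓ (rhs at j=0)
  i=1: ✗ (no rhs in [1,2])
  i=2: ✓ (rhs at j=3; lhs holds on [2,2])
  i=3: ✓ (rhs at j=3)
  i=4: ✓ (rhs at j=4)
  i=5: ✗ (no rhs in [5,6])
  i=6: ✗ (no rhs in [6,7])
Positions where it holds: {0, 2, 3, 4} → 4.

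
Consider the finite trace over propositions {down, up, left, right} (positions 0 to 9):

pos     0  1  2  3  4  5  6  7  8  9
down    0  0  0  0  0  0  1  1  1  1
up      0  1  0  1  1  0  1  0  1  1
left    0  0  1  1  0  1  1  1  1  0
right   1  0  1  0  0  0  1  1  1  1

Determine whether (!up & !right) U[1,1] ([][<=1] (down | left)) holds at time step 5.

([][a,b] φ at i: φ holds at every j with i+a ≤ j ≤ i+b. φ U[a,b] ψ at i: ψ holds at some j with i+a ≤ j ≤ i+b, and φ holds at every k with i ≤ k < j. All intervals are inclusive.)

Need some j in [6,6] with [][<=1] (down | left), and (!up & !right) at every k in [5,j-1].
  j=6: [][<=1] (down | left) holds; (!up & !right) holds at every k in [5,5] → satisfied.

Yes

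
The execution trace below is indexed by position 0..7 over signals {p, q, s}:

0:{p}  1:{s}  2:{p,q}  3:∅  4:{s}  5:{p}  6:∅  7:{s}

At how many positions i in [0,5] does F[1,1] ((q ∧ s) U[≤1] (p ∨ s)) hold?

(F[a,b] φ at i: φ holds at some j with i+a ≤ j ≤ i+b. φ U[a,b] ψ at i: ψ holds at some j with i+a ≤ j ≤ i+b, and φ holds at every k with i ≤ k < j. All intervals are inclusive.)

Evaluate at each i in [0,5]:
  i=0: ✓ (witness j=1)
  i=1: ✓ (witness j=2)
  i=2: ✗ (none in [3,3])
  i=3: ✓ (witness j=4)
  i=4: ✓ (witness j=5)
  i=5: ✗ (none in [6,6])
Positions where it holds: {0, 1, 3, 4} → 4.

4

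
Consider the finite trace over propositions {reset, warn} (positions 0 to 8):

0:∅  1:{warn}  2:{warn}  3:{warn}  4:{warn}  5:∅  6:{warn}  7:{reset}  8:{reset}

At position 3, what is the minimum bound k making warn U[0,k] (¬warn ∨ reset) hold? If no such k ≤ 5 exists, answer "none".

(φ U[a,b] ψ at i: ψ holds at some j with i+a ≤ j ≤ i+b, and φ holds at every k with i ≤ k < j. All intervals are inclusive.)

Need earliest j ≥ 3 with (¬warn ∨ reset), and warn at every k in [3,j-1].
  j=3: rhs fails.
  j=4: rhs fails.
  j=5: rhs holds; lhs holds on [3,4]. k = 2.

2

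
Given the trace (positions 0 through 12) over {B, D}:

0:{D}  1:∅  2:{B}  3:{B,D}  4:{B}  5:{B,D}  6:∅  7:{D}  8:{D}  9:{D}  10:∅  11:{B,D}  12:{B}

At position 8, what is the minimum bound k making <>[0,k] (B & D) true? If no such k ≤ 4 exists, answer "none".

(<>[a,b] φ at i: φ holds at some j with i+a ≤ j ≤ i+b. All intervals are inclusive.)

Scan j = 8,9,… for (B & D):
  j=8: fails
  j=9: fails
  j=10: fails
  j=11: holds
First hit at j=11, so smallest k = 11-8 = 3.

3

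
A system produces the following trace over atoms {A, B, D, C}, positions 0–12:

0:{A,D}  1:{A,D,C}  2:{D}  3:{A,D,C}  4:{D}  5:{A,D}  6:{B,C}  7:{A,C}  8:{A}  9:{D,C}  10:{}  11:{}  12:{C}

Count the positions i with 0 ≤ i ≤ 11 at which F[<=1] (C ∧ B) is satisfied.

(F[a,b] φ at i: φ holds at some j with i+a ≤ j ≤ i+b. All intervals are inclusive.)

Evaluate at each i in [0,11]:
  i=0: ✗ (none in [0,1])
  i=1: ✗ (none in [1,2])
  i=2: ✗ (none in [2,3])
  i=3: ✗ (none in [3,4])
  i=4: ✗ (none in [4,5])
  i=5: ✓ (witness j=6)
  i=6: ✓ (witness j=6)
  i=7: ✗ (none in [7,8])
  i=8: ✗ (none in [8,9])
  i=9: ✗ (none in [9,10])
  i=10: ✗ (none in [10,11])
  i=11: ✗ (none in [11,12])
Positions where it holds: {5, 6} → 2.

2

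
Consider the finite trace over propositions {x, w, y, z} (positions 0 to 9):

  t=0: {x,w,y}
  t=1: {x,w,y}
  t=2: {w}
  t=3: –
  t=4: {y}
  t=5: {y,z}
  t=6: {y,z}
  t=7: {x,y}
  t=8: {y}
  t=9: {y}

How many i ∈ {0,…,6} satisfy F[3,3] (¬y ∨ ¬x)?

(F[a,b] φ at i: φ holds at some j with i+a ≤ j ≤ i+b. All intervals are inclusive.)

Evaluate at each i in [0,6]:
  i=0: ✓ (witness j=3)
  i=1: ✓ (witness j=4)
  i=2: ✓ (witness j=5)
  i=3: ✓ (witness j=6)
  i=4: ✗ (none in [7,7])
  i=5: ✓ (witness j=8)
  i=6: ✓ (witness j=9)
Positions where it holds: {0, 1, 2, 3, 5, 6} → 6.

6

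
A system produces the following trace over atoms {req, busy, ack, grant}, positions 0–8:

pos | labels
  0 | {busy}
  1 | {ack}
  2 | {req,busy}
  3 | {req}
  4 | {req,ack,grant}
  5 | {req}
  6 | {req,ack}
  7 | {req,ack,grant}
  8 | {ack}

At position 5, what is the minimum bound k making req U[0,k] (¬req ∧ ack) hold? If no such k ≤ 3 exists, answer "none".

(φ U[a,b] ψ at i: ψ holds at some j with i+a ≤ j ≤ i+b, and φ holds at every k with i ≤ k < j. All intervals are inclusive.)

3

Need earliest j ≥ 5 with (¬req ∧ ack), and req at every k in [5,j-1].
  j=5: rhs fails.
  j=6: rhs fails.
  j=7: rhs fails.
  j=8: rhs holds; lhs holds on [5,7]. k = 3.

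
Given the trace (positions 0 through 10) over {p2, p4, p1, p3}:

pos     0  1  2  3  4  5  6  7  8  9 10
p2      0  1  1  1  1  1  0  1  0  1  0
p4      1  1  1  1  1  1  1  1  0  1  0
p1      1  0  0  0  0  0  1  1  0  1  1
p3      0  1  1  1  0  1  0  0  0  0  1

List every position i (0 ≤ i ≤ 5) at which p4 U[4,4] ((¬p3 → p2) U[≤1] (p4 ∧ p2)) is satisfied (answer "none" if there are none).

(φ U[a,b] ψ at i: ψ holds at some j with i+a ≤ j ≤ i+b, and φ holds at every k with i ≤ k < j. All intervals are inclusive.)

0, 1, 3

Evaluate at each i in [0,5]:
  i=0: ✓ (rhs at j=4; lhs holds on [0,3])
  i=1: ✓ (rhs at j=5; lhs holds on [1,4])
  i=2: ✗ (no rhs in [6,6])
  i=3: ✓ (rhs at j=7; lhs holds on [3,6])
  i=4: ✗ (no rhs in [8,8])
  i=5: ✗ (lhs fails at k=8 before rhs at j=9)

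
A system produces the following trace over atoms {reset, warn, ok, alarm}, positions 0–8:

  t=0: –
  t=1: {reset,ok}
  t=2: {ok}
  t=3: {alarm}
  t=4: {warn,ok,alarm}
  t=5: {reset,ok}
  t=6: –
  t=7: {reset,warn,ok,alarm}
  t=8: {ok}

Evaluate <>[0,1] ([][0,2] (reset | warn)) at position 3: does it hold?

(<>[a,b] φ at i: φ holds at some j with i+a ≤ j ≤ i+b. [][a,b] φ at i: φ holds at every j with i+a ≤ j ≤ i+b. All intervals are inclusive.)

Check [][0,2] (reset | warn) at each j in [3,4]:
  j=3: fails at 3
  j=4: fails at 6
No position in the window satisfies it → formula fails.

No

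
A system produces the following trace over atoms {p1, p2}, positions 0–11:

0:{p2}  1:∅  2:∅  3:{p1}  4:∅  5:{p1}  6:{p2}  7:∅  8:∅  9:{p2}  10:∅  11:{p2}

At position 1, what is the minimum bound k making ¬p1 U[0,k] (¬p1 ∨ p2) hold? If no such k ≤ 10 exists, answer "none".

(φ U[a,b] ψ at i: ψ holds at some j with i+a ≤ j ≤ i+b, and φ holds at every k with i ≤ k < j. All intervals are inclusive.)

Need earliest j ≥ 1 with (¬p1 ∨ p2), and ¬p1 at every k in [1,j-1].
  j=1: rhs holds (empty prefix). k = 0.

0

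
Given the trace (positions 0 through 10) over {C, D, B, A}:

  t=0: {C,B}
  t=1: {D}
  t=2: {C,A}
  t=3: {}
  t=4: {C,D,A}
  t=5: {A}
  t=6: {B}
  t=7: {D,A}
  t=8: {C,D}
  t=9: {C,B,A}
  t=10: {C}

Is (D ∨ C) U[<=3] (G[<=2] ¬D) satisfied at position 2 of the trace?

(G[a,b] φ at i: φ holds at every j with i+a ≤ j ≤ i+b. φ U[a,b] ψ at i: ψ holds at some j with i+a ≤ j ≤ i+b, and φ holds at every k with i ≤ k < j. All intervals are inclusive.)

Need some j in [2,5] with G[<=2] ¬D, and (D ∨ C) at every k in [2,j-1].
  j=2: G[<=2] ¬D — fails at 4.
  j=3: G[<=2] ¬D — fails at 4.
  j=4: G[<=2] ¬D — fails at 4.
  j=5: G[<=2] ¬D — fails at 7.
No j in the window works → until fails.

False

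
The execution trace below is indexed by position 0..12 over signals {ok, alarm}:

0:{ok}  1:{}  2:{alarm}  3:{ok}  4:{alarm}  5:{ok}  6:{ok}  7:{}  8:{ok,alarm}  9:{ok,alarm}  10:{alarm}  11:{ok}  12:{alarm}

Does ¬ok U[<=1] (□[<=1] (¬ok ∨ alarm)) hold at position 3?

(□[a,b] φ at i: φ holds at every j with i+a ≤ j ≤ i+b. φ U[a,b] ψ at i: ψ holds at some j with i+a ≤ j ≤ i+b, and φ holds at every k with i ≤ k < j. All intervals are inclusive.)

No

Need some j in [3,4] with □[<=1] (¬ok ∨ alarm), and ¬ok at every k in [3,j-1].
  j=3: □[<=1] (¬ok ∨ alarm) — fails at 3.
  j=4: □[<=1] (¬ok ∨ alarm) — fails at 5.
No j in the window works → until fails.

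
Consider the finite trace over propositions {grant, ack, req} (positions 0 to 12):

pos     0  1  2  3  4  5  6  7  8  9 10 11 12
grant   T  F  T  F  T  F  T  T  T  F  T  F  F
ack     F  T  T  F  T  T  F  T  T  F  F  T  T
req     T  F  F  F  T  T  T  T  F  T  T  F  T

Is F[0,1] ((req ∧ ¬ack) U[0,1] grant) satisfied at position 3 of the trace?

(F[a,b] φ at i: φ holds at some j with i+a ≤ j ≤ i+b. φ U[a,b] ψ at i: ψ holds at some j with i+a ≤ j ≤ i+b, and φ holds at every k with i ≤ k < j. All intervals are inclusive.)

Check ((req ∧ ¬ack) U[0,1] grant) at each j in [3,4]:
  j=3: fails
  j=4: holds
Found at j=4 → formula holds.

Holds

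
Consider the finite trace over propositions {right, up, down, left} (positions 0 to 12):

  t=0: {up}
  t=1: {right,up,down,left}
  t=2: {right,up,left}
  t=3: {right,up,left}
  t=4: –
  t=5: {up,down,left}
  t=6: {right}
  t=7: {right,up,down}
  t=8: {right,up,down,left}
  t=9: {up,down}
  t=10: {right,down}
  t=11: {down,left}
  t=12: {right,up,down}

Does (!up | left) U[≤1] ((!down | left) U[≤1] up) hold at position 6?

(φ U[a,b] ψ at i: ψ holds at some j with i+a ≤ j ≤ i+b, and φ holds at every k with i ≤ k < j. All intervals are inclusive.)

Holds

Need some j in [6,7] with ((!down | left) U[≤1] up), and (!up | left) at every k in [6,j-1].
  j=6: ((!down | left) U[≤1] up) holds; no prefix to check → satisfied.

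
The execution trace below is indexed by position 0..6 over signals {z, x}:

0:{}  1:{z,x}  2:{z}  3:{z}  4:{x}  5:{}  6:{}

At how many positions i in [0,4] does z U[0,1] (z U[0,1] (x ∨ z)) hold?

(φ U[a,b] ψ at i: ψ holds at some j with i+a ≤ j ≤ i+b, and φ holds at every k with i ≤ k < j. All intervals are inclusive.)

4

Evaluate at each i in [0,4]:
  i=0: ✗ (lhs fails at k=0 before rhs at j=1)
  i=1: ✓ (rhs at j=1)
  i=2: ✓ (rhs at j=2)
  i=3: ✓ (rhs at j=3)
  i=4: ✓ (rhs at j=4)
Positions where it holds: {1, 2, 3, 4} → 4.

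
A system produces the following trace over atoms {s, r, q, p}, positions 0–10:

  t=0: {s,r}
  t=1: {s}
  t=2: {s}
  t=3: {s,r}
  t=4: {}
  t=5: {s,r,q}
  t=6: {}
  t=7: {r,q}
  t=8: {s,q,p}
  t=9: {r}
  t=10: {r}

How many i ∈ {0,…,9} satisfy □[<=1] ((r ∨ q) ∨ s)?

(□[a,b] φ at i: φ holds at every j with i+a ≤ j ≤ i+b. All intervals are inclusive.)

Evaluate at each i in [0,9]:
  i=0: ✓ (all of [0,1])
  i=1: ✓ (all of [1,2])
  i=2: ✓ (all of [2,3])
  i=3: ✗ (fails at j=4)
  i=4: ✗ (fails at j=4)
  i=5: ✗ (fails at j=6)
  i=6: ✗ (fails at j=6)
  i=7: ✓ (all of [7,8])
  i=8: ✓ (all of [8,9])
  i=9: ✓ (all of [9,10])
Positions where it holds: {0, 1, 2, 7, 8, 9} → 6.

6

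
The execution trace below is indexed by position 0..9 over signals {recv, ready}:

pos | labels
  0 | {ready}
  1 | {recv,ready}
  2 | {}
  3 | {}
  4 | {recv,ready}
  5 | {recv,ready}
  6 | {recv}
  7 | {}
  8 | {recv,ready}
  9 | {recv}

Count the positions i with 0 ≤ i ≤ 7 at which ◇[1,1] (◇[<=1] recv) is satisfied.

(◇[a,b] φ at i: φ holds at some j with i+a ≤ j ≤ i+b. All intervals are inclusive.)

Evaluate at each i in [0,7]:
  i=0: ✓ (witness j=1)
  i=1: ✗ (none in [2,2])
  i=2: ✓ (witness j=3)
  i=3: ✓ (witness j=4)
  i=4: ✓ (witness j=5)
  i=5: ✓ (witness j=6)
  i=6: ✓ (witness j=7)
  i=7: ✓ (witness j=8)
Positions where it holds: {0, 2, 3, 4, 5, 6, 7} → 7.

7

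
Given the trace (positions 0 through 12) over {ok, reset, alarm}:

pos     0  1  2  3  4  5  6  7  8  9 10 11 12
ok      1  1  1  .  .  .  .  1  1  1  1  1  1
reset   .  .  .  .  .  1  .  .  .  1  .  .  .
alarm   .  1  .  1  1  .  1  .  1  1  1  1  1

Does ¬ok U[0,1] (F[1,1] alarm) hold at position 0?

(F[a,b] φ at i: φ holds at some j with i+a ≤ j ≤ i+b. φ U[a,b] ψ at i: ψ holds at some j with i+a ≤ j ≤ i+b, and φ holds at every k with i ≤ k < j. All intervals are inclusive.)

Need some j in [0,1] with F[1,1] alarm, and ¬ok at every k in [0,j-1].
  j=0: F[1,1] alarm holds; no prefix to check → satisfied.

Holds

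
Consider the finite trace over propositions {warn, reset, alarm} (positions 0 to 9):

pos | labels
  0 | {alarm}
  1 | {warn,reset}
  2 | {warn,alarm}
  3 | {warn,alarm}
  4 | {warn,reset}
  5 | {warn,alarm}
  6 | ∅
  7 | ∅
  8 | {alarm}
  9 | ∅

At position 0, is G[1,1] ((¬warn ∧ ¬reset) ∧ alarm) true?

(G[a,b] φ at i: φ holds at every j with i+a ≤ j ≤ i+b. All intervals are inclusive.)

Check ((¬warn ∧ ¬reset) ∧ alarm) at every j in [1,1]:
  j=1: false
Fails at j=1 → formula fails.

No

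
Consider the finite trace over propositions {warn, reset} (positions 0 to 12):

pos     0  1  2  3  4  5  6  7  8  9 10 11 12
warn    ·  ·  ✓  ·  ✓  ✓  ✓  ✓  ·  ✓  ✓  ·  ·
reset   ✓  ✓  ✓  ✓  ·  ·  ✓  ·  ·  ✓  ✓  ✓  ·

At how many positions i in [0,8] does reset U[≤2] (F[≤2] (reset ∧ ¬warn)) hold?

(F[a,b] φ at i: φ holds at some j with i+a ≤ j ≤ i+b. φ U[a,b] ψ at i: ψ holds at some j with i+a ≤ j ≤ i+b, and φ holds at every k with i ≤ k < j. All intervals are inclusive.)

Evaluate at each i in [0,8]:
  i=0: ✓ (rhs at j=0)
  i=1: ✓ (rhs at j=1)
  i=2: ✓ (rhs at j=2)
  i=3: ✓ (rhs at j=3)
  i=4: ✗ (no rhs in [4,6])
  i=5: ✗ (no rhs in [5,7])
  i=6: ✗ (no rhs in [6,8])
  i=7: ✗ (lhs fails at k=7 before rhs at j=9)
  i=8: ✗ (lhs fails at k=8 before rhs at j=9)
Positions where it holds: {0, 1, 2, 3} → 4.

4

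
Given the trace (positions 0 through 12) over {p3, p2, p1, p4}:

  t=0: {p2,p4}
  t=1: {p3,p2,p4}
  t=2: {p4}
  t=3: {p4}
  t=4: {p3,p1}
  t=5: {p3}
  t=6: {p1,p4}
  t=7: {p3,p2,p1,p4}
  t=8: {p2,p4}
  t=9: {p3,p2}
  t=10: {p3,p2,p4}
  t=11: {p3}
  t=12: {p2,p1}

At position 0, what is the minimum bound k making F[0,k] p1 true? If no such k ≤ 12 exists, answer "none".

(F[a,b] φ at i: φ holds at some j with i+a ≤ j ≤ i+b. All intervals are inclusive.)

4

Scan j = 0,1,… for p1:
  j=0: fails
  j=1: fails
  j=2: fails
  j=3: fails
  j=4: holds
First hit at j=4, so smallest k = 4-0 = 4.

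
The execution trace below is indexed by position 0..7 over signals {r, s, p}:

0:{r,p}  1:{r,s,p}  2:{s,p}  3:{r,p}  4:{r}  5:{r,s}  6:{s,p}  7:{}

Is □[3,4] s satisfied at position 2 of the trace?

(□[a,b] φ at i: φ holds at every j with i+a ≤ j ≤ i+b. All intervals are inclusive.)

Check s at every j in [5,6]:
  j=5: true
  j=6: true
All positions satisfy it → formula holds.

Holds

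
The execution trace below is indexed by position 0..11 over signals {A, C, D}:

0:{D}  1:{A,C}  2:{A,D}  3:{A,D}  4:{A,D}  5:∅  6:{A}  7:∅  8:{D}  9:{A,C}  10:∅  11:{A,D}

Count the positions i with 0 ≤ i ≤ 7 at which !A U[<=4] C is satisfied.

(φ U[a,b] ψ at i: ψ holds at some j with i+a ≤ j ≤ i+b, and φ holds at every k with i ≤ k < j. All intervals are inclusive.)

Evaluate at each i in [0,7]:
  i=0: ✓ (rhs at j=1; lhs holds on [0,0])
  i=1: ✓ (rhs at j=1)
  i=2: ✗ (no rhs in [2,6])
  i=3: ✗ (no rhs in [3,7])
  i=4: ✗ (no rhs in [4,8])
  i=5: ✗ (lhs fails at k=6 before rhs at j=9)
  i=6: ✗ (lhs fails at k=6 before rhs at j=9)
  i=7: ✓ (rhs at j=9; lhs holds on [7,8])
Positions where it holds: {0, 1, 7} → 3.

3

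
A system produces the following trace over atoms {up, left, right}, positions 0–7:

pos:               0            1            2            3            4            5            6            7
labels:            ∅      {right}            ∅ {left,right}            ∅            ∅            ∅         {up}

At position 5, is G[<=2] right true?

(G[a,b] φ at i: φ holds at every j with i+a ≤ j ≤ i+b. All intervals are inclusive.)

Check right at every j in [5,7]:
  j=5: false
  j=6: false
  j=7: false
Fails at j=5 → formula fails.

No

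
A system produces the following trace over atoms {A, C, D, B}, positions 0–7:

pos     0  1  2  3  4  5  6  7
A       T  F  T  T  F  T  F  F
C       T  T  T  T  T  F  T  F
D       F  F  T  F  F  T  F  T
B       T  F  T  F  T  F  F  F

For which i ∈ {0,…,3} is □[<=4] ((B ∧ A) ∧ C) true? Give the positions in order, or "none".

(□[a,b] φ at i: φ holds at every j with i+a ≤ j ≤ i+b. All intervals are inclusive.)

Evaluate at each i in [0,3]:
  i=0: ✗ (fails at j=1)
  i=1: ✗ (fails at j=1)
  i=2: ✗ (fails at j=3)
  i=3: ✗ (fails at j=3)

none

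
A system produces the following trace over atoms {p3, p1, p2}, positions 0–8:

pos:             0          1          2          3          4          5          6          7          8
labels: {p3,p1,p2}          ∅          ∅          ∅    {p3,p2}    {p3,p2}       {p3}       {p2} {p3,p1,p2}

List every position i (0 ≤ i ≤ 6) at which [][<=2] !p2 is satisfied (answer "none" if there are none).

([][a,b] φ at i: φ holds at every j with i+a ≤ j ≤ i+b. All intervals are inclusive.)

Evaluate at each i in [0,6]:
  i=0: ✗ (fails at j=0)
  i=1: ✓ (all of [1,3])
  i=2: ✗ (fails at j=4)
  i=3: ✗ (fails at j=4)
  i=4: ✗ (fails at j=4)
  i=5: ✗ (fails at j=5)
  i=6: ✗ (fails at j=7)

1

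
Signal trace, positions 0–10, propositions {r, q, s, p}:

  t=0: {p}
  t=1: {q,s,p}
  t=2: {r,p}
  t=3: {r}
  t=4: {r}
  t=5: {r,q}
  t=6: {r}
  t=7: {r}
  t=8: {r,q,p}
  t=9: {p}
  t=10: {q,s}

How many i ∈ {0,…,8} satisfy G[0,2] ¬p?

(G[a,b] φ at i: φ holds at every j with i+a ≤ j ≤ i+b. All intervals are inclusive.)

Evaluate at each i in [0,8]:
  i=0: ✗ (fails at j=0)
  i=1: ✗ (fails at j=1)
  i=2: ✗ (fails at j=2)
  i=3: ✓ (all of [3,5])
  i=4: ✓ (all of [4,6])
  i=5: ✓ (all of [5,7])
  i=6: ✗ (fails at j=8)
  i=7: ✗ (fails at j=8)
  i=8: ✗ (fails at j=8)
Positions where it holds: {3, 4, 5} → 3.

3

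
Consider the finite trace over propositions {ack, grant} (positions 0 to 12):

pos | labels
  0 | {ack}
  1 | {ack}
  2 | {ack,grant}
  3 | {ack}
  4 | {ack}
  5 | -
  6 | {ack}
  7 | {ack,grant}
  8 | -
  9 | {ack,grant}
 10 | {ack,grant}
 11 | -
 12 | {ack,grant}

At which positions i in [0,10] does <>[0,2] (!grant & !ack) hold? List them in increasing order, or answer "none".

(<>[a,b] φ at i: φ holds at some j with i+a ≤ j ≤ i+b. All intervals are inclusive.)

Evaluate at each i in [0,10]:
  i=0: ✗ (none in [0,2])
  i=1: ✗ (none in [1,3])
  i=2: ✗ (none in [2,4])
  i=3: ✓ (witness j=5)
  i=4: ✓ (witness j=5)
  i=5: ✓ (witness j=5)
  i=6: ✓ (witness j=8)
  i=7: ✓ (witness j=8)
  i=8: ✓ (witness j=8)
  i=9: ✓ (witness j=11)
  i=10: ✓ (witness j=11)

3, 4, 5, 6, 7, 8, 9, 10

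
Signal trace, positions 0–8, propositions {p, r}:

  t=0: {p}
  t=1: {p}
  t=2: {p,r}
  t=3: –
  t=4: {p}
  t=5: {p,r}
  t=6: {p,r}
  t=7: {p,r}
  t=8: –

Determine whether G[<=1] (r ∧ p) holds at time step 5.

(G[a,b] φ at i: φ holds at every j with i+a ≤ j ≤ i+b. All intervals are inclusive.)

Holds

Check (r ∧ p) at every j in [5,6]:
  j=5: true
  j=6: true
All positions satisfy it → formula holds.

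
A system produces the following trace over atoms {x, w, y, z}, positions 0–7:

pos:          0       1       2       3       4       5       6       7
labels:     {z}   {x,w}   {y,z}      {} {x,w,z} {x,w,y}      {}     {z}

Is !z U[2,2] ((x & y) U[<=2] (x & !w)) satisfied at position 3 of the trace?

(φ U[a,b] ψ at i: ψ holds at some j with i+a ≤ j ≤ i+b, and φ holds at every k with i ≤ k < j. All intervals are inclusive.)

No

Need some j in [5,5] with ((x & y) U[<=2] (x & !w)), and !z at every k in [3,j-1].
  j=5: ((x & y) U[<=2] (x & !w)) — fails.
No j in the window works → until fails.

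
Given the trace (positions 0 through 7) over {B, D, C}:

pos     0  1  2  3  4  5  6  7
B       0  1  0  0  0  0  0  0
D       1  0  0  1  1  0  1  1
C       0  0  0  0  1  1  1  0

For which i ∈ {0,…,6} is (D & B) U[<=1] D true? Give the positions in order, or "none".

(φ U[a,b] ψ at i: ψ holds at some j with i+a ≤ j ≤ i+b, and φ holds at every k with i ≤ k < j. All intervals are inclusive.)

Evaluate at each i in [0,6]:
  i=0: ✓ (rhs at j=0)
  i=1: ✗ (no rhs in [1,2])
  i=2: ✗ (lhs fails at k=2 before rhs at j=3)
  i=3: ✓ (rhs at j=3)
  i=4: ✓ (rhs at j=4)
  i=5: ✗ (lhs fails at k=5 before rhs at j=6)
  i=6: ✓ (rhs at j=6)

0, 3, 4, 6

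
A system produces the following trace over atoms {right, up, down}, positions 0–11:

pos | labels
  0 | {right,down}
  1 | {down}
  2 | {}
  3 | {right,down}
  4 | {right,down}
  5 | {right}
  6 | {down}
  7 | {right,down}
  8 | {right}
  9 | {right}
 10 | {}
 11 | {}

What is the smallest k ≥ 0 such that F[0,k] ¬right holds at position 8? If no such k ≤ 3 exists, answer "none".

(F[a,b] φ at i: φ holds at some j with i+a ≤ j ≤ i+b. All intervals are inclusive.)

Scan j = 8,9,… for ¬right:
  j=8: fails
  j=9: fails
  j=10: holds
First hit at j=10, so smallest k = 10-8 = 2.

2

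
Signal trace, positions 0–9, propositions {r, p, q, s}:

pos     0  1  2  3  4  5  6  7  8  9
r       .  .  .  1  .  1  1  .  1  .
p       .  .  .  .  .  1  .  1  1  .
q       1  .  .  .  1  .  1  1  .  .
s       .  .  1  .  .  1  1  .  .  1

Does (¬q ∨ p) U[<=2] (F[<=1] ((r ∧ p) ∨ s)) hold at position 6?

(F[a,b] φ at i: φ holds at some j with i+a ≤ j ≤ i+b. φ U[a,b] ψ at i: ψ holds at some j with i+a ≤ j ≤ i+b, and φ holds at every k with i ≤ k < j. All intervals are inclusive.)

True

Need some j in [6,8] with F[<=1] ((r ∧ p) ∨ s), and (¬q ∨ p) at every k in [6,j-1].
  j=6: F[<=1] ((r ∧ p) ∨ s) holds; no prefix to check → satisfied.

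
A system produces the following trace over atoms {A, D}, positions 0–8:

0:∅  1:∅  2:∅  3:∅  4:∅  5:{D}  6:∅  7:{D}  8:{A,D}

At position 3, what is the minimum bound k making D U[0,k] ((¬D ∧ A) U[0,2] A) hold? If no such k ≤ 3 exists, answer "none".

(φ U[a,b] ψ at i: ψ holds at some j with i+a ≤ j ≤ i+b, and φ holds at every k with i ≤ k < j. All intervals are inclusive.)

none

Need earliest j ≥ 3 with ((¬D ∧ A) U[0,2] A), and D at every k in [3,j-1].
  j=3: rhs fails.
  j=4: rhs fails.
  j=5: rhs fails.
  j=6: rhs fails.
No witness within the range → none.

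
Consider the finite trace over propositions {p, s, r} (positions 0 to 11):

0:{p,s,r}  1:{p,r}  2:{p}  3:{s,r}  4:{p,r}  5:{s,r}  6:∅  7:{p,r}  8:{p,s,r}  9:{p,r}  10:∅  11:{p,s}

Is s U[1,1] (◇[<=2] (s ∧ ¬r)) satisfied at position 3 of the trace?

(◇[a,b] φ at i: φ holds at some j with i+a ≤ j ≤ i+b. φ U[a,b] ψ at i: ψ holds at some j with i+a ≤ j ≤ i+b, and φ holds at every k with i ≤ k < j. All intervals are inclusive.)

Need some j in [4,4] with ◇[<=2] (s ∧ ¬r), and s at every k in [3,j-1].
  j=4: ◇[<=2] (s ∧ ¬r) — fails (none in [4,6]).
No j in the window works → until fails.

Does not hold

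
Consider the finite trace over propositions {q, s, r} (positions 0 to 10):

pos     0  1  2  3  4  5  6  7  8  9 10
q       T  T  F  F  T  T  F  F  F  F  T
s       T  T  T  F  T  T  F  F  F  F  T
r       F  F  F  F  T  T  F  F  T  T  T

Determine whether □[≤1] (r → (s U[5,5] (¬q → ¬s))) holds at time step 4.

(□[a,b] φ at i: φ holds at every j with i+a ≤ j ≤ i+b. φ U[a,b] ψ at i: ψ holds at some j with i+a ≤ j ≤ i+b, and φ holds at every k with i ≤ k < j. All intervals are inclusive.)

No

Check (r → (s U[5,5] (¬q → ¬s))) at every j in [4,5]:
  j=4: antecedent true; consequent fails → ✗
  j=5: antecedent true; consequent fails → ✗
Fails at j=4 → formula fails.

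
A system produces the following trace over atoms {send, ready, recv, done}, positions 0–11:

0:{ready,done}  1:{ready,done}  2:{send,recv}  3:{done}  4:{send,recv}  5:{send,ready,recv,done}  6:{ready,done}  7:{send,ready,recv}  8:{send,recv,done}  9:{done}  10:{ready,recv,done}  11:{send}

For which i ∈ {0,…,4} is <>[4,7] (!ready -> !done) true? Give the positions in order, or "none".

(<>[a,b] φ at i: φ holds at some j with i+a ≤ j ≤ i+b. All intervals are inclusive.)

0, 1, 2, 3, 4

Evaluate at each i in [0,4]:
  i=0: ✓ (witness j=4)
  i=1: ✓ (witness j=5)
  i=2: ✓ (witness j=6)
  i=3: ✓ (witness j=7)
  i=4: ✓ (witness j=10)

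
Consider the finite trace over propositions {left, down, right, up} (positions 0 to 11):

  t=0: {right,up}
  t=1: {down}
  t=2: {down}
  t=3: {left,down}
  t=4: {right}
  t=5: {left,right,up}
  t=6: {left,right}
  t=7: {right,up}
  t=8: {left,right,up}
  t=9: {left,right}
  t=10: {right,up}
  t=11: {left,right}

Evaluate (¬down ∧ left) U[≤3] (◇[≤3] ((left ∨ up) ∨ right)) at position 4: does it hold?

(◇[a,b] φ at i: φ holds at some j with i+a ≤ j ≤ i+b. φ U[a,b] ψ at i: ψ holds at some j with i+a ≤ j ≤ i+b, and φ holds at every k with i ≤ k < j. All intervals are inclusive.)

Need some j in [4,7] with ◇[≤3] ((left ∨ up) ∨ right), and (¬down ∧ left) at every k in [4,j-1].
  j=4: ◇[≤3] ((left ∨ up) ∨ right) holds; no prefix to check → satisfied.

True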